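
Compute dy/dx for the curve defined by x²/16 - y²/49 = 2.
Differentiate both sides with respect to x, treating y as y(x). By the chain rule, any term containing y contributes a factor of y' = dy/dx when we differentiate it.

Move every term to one side and write the relation as F(x, y) = 0. Term by term,
  d/dx[x^2/16] = x/8
  d/dx[-y^2/49] = -2y·y'/49
  d/dx[-2] = 0

The pieces without y' make up ∂F/∂x and the coefficient of y' is ∂F/∂y:
  ∂F/∂x = x/8,
  ∂F/∂y = -2y/49.

Since d/dx[F] = ∂F/∂x + (∂F/∂y)·y' = 0, solve for y':
  (∂F/∂y)·y' = -∂F/∂x
  dy/dx = -(∂F/∂x)/(∂F/∂y) = -(x/8)/(-2y/49) = 49x/(16y)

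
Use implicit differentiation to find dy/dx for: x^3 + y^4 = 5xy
Differentiate both sides with respect to x, treating y as y(x). By the chain rule, any term containing y contributes a factor of y' = dy/dx when we differentiate it.

Move every term to one side and write the relation as F(x, y) = 0. Term by term,
  d/dx[x^3] = 3x^2
  d/dx[-5xy] = -5x·y' - 5y
  d/dx[y^4] = 4y^3·y'

The pieces without y' make up ∂F/∂x and the coefficient of y' is ∂F/∂y:
  ∂F/∂x = 3x^2 - 5y,
  ∂F/∂y = -5x + 4y^3.

Since d/dx[F] = ∂F/∂x + (∂F/∂y)·y' = 0, solve for y':
  (∂F/∂y)·y' = -∂F/∂x
  dy/dx = -(∂F/∂x)/(∂F/∂y) = -(3x^2 - 5y)/(-5x + 4y^3) = (3x^2 - 5y)/(5x - 4y^3)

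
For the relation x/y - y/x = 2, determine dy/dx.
Differentiate both sides with respect to x, treating y as y(x). By the chain rule, any term containing y contributes a factor of y' = dy/dx when we differentiate it.

Move every term to one side and write the relation as F(x, y) = 0. Term by term,
  d/dx[x/y] = -x·y'/y^2 + 1/y
  d/dx[-y/x] = -y'/x + y/x^2
  d/dx[-2] = 0

The pieces without y' make up ∂F/∂x and the coefficient of y' is ∂F/∂y:
  ∂F/∂x = 1/y + y/x^2,
  ∂F/∂y = -x/y^2 - 1/x.

Since d/dx[F] = ∂F/∂x + (∂F/∂y)·y' = 0, solve for y':
  (∂F/∂y)·y' = -∂F/∂x
  dy/dx = -(∂F/∂x)/(∂F/∂y) = -(1/y + y/x^2)/(-x/y^2 - 1/x)
        = -((x^2 + y^2)/(x^2y))/(-(x^2 + y^2)/(xy^2)) = y/x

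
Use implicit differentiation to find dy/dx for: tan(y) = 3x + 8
Differentiate both sides with respect to x, treating y as y(x). By the chain rule, any term containing y contributes a factor of y' = dy/dx when we differentiate it.

Move every term to one side and write the relation as F(x, y) = 0. Term by term,
  d/dx[-3x] = -3
  d/dx[tan(y)] = y'(tan(y)^2 + 1)
  d/dx[-8] = 0

The pieces without y' make up ∂F/∂x and the coefficient of y' is ∂F/∂y:
  ∂F/∂x = -3,
  ∂F/∂y = tan(y)^2 + 1.

Since d/dx[F] = ∂F/∂x + (∂F/∂y)·y' = 0, solve for y':
  (∂F/∂y)·y' = -∂F/∂x
  dy/dx = -(∂F/∂x)/(∂F/∂y) = -(-3)/(tan(y)^2 + 1) = 3cos(y)^2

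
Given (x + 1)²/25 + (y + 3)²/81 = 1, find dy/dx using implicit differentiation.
Differentiate both sides with respect to x, treating y as y(x). By the chain rule, any term containing y contributes a factor of y' = dy/dx when we differentiate it.

Move every term to one side and write the relation as F(x, y) = 0. Term by term,
  d/dx[(x + 1)^2/25] = 2x/25 + 2/25
  d/dx[(y + 3)^2/81] = 2·y'(y + 3)/81
  d/dx[-1] = 0

The pieces without y' make up ∂F/∂x and the coefficient of y' is ∂F/∂y:
  ∂F/∂x = 2x/25 + 2/25,
  ∂F/∂y = 2y/81 + 2/27.

Since d/dx[F] = ∂F/∂x + (∂F/∂y)·y' = 0, solve for y':
  (∂F/∂y)·y' = -∂F/∂x
  dy/dx = -(∂F/∂x)/(∂F/∂y) = -(2x/25 + 2/25)/(2y/81 + 2/27)
        = -(2(x + 1)/25)/(2(y + 3)/81) = 81(-x - 1)/(25(y + 3))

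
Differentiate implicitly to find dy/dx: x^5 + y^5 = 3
Differentiate both sides with respect to x, treating y as y(x). By the chain rule, any term containing y contributes a factor of y' = dy/dx when we differentiate it.

Move every term to one side and write the relation as F(x, y) = 0. Term by term,
  d/dx[x^5] = 5x^4
  d/dx[y^5] = 5y^4·y'
  d/dx[-3] = 0

The pieces without y' make up ∂F/∂x and the coefficient of y' is ∂F/∂y:
  ∂F/∂x = 5x^4,
  ∂F/∂y = 5y^4.

Since d/dx[F] = ∂F/∂x + (∂F/∂y)·y' = 0, solve for y':
  (∂F/∂y)·y' = -∂F/∂x
  dy/dx = -(∂F/∂x)/(∂F/∂y) = -(5x^4)/(5y^4) = -x^4/y^4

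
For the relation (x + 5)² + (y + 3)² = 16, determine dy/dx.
Differentiate the relation implicitly: treat y = y(x) and apply the chain rule, so every y-derivative picks up a y' = dy/dx factor.

With everything moved to the left-hand side, differentiate term by term:
  d/dx[(x + 5)^2] = 2x + 10
  d/dx[(y + 3)^2] = 2·y'(y + 3)
  d/dx[-16] = 0

Separating the contributions that come from x directly and those that come through y:
  without y':      2x + 10
  multiplying y':  2y + 6

so (2x + 10) + (2y + 6)·y' = 0, and therefore
  dy/dx = -(2x + 10)/(2y + 6) = (-x - 5)/(y + 3)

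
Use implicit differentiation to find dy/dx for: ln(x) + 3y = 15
Differentiate the relation implicitly: treat y = y(x) and apply the chain rule, so every y-derivative picks up a y' = dy/dx factor.

With everything moved to the left-hand side, differentiate term by term:
  d/dx[3y] = 3·y'
  d/dx[ln(x)] = 1/x
  d/dx[-15] = 0

Separating the contributions that come from x directly and those that come through y:
  without y':      1/x
  multiplying y':  3

so (1/x) + (3)·y' = 0, and therefore
  dy/dx = -(1/x)/(3) = -1/(3x)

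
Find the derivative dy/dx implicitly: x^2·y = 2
Differentiate the relation implicitly: treat y = y(x) and apply the chain rule, so every y-derivative picks up a y' = dy/dx factor.

With everything moved to the left-hand side, differentiate term by term:
  d/dx[x^2y] = x^2·y' + 2xy
  d/dx[-2] = 0

Separating the contributions that come from x directly and those that come through y:
  without y':      2xy
  multiplying y':  x^2

so (2xy) + (x^2)·y' = 0, and therefore
  dy/dx = -(2xy)/(x^2) = -2y/x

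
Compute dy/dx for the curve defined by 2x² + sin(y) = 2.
Differentiate the relation implicitly: treat y = y(x) and apply the chain rule, so every y-derivative picks up a y' = dy/dx factor.

With everything moved to the left-hand side, differentiate term by term:
  d/dx[2x^2] = 4x
  d/dx[sin(y)] = y'·cos(y)
  d/dx[-2] = 0

Separating the contributions that come from x directly and those that come through y:
  without y':      4x
  multiplying y':  cos(y)

so (4x) + (cos(y))·y' = 0, and therefore
  dy/dx = -(4x)/(cos(y)) = -4x/cos(y)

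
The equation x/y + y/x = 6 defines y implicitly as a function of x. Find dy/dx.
Differentiate both sides with respect to x, treating y as y(x). By the chain rule, any term containing y contributes a factor of y' = dy/dx when we differentiate it.

Move every term to one side and write the relation as F(x, y) = 0. Term by term,
  d/dx[x/y] = -x·y'/y^2 + 1/y
  d/dx[y/x] = y'/x - y/x^2
  d/dx[-6] = 0

The pieces without y' make up ∂F/∂x and the coefficient of y' is ∂F/∂y:
  ∂F/∂x = 1/y - y/x^2,
  ∂F/∂y = -x/y^2 + 1/x.

Since d/dx[F] = ∂F/∂x + (∂F/∂y)·y' = 0, solve for y':
  (∂F/∂y)·y' = -∂F/∂x
  dy/dx = -(∂F/∂x)/(∂F/∂y) = -(1/y - y/x^2)/(-x/y^2 + 1/x)
        = -((x - y)(x + y)/(x^2y))/(-(x - y)(x + y)/(xy^2)) = y/x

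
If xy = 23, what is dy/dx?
Differentiate the relation implicitly: treat y = y(x) and apply the chain rule, so every y-derivative picks up a y' = dy/dx factor.

With everything moved to the left-hand side, differentiate term by term:
  d/dx[xy] = x·y' + y
  d/dx[-23] = 0

Separating the contributions that come from x directly and those that come through y:
  without y':      y
  multiplying y':  x

so (y) + (x)·y' = 0, and therefore
  dy/dx = -(y)/(x) = -y/x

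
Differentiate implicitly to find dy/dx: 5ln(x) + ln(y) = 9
Take d/dx of both sides. Since y is implicitly a function of x, the chain rule attaches a y' = dy/dx factor whenever we differentiate through y.

Set F(x, y) = (left side) − (right side), so the curve is F = 0. Differentiating each term of F:
  d/dx[5ln(x)] = 5/x
  d/dx[ln(y)] = y'/y
  d/dx[-9] = 0

Collecting, the y'-free part is the partial derivative in x and the y' coefficient is the partial derivative in y:
  ∂F/∂x = 5/x
  ∂F/∂y = 1/y

so d/dx[F(x, y(x))] = ∂F/∂x + (∂F/∂y)·y' = 0. Rearranging,
  dy/dx = -(∂F/∂x)/(∂F/∂y) = -(5/x)/(1/y) = -5y/x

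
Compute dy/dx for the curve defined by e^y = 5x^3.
Differentiate the relation implicitly: treat y = y(x) and apply the chain rule, so every y-derivative picks up a y' = dy/dx factor.

With everything moved to the left-hand side, differentiate term by term:
  d/dx[-5x^3] = -15x^2
  d/dx[e^(y)] = y'·e^(y)

Separating the contributions that come from x directly and those that come through y:
  without y':      -15x^2
  multiplying y':  e^(y)

so (-15x^2) + (e^(y))·y' = 0, and therefore
  dy/dx = -(-15x^2)/(e^(y)) = 15x^2e^(-y)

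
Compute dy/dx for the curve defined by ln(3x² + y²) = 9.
Differentiate both sides with respect to x, treating y as y(x). By the chain rule, any term containing y contributes a factor of y' = dy/dx when we differentiate it.

Move every term to one side and write the relation as F(x, y) = 0. Term by term,
  d/dx[ln(3x^2 + y^2)] = (6x + 2y·y')/(3x^2 + y^2)
  d/dx[-9] = 0

The pieces without y' make up ∂F/∂x and the coefficient of y' is ∂F/∂y:
  ∂F/∂x = 6x/(3x^2 + y^2),
  ∂F/∂y = 2y/(3x^2 + y^2).

Since d/dx[F] = ∂F/∂x + (∂F/∂y)·y' = 0, solve for y':
  (∂F/∂y)·y' = -∂F/∂x
  dy/dx = -(∂F/∂x)/(∂F/∂y) = -(6x/(3x^2 + y^2))/(2y/(3x^2 + y^2)) = -3x/y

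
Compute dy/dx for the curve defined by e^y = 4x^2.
Differentiate the relation implicitly: treat y = y(x) and apply the chain rule, so every y-derivative picks up a y' = dy/dx factor.

With everything moved to the left-hand side, differentiate term by term:
  d/dx[-4x^2] = -8x
  d/dx[e^(y)] = y'·e^(y)

Separating the contributions that come from x directly and those that come through y:
  without y':      -8x
  multiplying y':  e^(y)

so (-8x) + (e^(y))·y' = 0, and therefore
  dy/dx = -(-8x)/(e^(y)) = 8x·e^(-y)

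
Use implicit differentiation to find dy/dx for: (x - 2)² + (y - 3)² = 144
Differentiate the relation implicitly: treat y = y(x) and apply the chain rule, so every y-derivative picks up a y' = dy/dx factor.

With everything moved to the left-hand side, differentiate term by term:
  d/dx[(x - 2)^2] = 2x - 4
  d/dx[(y - 3)^2] = 2·y'(y - 3)
  d/dx[-144] = 0

Separating the contributions that come from x directly and those that come through y:
  without y':      2x - 4
  multiplying y':  2y - 6

so (2x - 4) + (2y - 6)·y' = 0, and therefore
  dy/dx = -(2x - 4)/(2y - 6) = (2 - x)/(y - 3)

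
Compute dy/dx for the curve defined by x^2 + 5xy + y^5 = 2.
Differentiate the relation implicitly: treat y = y(x) and apply the chain rule, so every y-derivative picks up a y' = dy/dx factor.

With everything moved to the left-hand side, differentiate term by term:
  d/dx[x^2] = 2x
  d/dx[5xy] = 5x·y' + 5y
  d/dx[y^5] = 5y^4·y'
  d/dx[-2] = 0

Separating the contributions that come from x directly and those that come through y:
  without y':      2x + 5y
  multiplying y':  5x + 5y^4

so (2x + 5y) + (5x + 5y^4)·y' = 0, and therefore
  dy/dx = -(2x + 5y)/(5x + 5y^4) = (-2x/5 - y)/(x + y^4)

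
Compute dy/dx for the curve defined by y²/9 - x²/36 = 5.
Differentiate the relation implicitly: treat y = y(x) and apply the chain rule, so every y-derivative picks up a y' = dy/dx factor.

With everything moved to the left-hand side, differentiate term by term:
  d/dx[-x^2/36] = -x/18
  d/dx[y^2/9] = 2y·y'/9
  d/dx[-5] = 0

Separating the contributions that come from x directly and those that come through y:
  without y':      -x/18
  multiplying y':  2y/9

so (-x/18) + (2y/9)·y' = 0, and therefore
  dy/dx = -(-x/18)/(2y/9) = x/(4y)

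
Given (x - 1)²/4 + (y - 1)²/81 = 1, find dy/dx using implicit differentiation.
Differentiate the relation implicitly: treat y = y(x) and apply the chain rule, so every y-derivative picks up a y' = dy/dx factor.

With everything moved to the left-hand side, differentiate term by term:
  d/dx[(x - 1)^2/4] = x/2 - 1/2
  d/dx[(y - 1)^2/81] = 2·y'(y - 1)/81
  d/dx[-1] = 0

Separating the contributions that come from x directly and those that come through y:
  without y':      x/2 - 1/2
  multiplying y':  2y/81 - 2/81

so (x/2 - 1/2) + (2y/81 - 2/81)·y' = 0, and therefore
  dy/dx = -(x/2 - 1/2)/(2y/81 - 2/81)
        = -((x - 1)/2)/(2(y - 1)/81) = 81(1 - x)/(4(y - 1))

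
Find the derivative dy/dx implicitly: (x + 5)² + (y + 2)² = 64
Differentiate the relation implicitly: treat y = y(x) and apply the chain rule, so every y-derivative picks up a y' = dy/dx factor.

With everything moved to the left-hand side, differentiate term by term:
  d/dx[(x + 5)^2] = 2x + 10
  d/dx[(y + 2)^2] = 2·y'(y + 2)
  d/dx[-64] = 0

Separating the contributions that come from x directly and those that come through y:
  without y':      2x + 10
  multiplying y':  2y + 4

so (2x + 10) + (2y + 4)·y' = 0, and therefore
  dy/dx = -(2x + 10)/(2y + 4) = (-x - 5)/(y + 2)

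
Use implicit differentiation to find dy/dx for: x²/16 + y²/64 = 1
Take d/dx of both sides. Since y is implicitly a function of x, the chain rule attaches a y' = dy/dx factor whenever we differentiate through y.

Set F(x, y) = (left side) − (right side), so the curve is F = 0. Differentiating each term of F:
  d/dx[x^2/16] = x/8
  d/dx[y^2/64] = y·y'/32
  d/dx[-1] = 0

Collecting, the y'-free part is the partial derivative in x and the y' coefficient is the partial derivative in y:
  ∂F/∂x = x/8
  ∂F/∂y = y/32

so d/dx[F(x, y(x))] = ∂F/∂x + (∂F/∂y)·y' = 0. Rearranging,
  dy/dx = -(∂F/∂x)/(∂F/∂y) = -(x/8)/(y/32) = -4x/y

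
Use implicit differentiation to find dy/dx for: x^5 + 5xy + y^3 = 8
Apply d/dx to both sides, remembering that y depends on x. Each occurrence of y therefore brings in a y' = dy/dx via the chain rule.

With F(x, y) equal to the left-hand side minus the right, differentiate F term by term:
  d/dx[x^5] = 5x^4
  d/dx[5xy] = 5x·y' + 5y
  d/dx[y^3] = 3y^2·y'
  d/dx[-8] = 0
Adding these up, d/dx[F] = 0 becomes
  (5x^4 + 5y) + (5x + 3y^2)·y' = 0,
so isolating y',
  dy/dx = -(5x^4 + 5y)/(5x + 3y^2) = 5(-x^4 - y)/(5x + 3y^2)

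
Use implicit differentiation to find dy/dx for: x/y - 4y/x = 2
Apply d/dx to both sides, remembering that y depends on x. Each occurrence of y therefore brings in a y' = dy/dx via the chain rule.

With F(x, y) equal to the left-hand side minus the right, differentiate F term by term:
  d/dx[x/y] = -x·y'/y^2 + 1/y
  d/dx[-4y/x] = -4·y'/x + 4y/x^2
  d/dx[-2] = 0
Adding these up, d/dx[F] = 0 becomes
  (1/y + 4y/x^2) + (-x/y^2 - 4/x)·y' = 0,
so isolating y',
  dy/dx = -(1/y + 4y/x^2)/(-x/y^2 - 4/x)
        = -((x^2 + 4y^2)/(x^2y))/(-(x^2 + 4y^2)/(xy^2)) = y/x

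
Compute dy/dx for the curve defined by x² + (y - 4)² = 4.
Apply d/dx to both sides, remembering that y depends on x. Each occurrence of y therefore brings in a y' = dy/dx via the chain rule.

With F(x, y) equal to the left-hand side minus the right, differentiate F term by term:
  d/dx[x^2] = 2x
  d/dx[(y - 4)^2] = 2·y'(y - 4)
  d/dx[-4] = 0
Adding these up, d/dx[F] = 0 becomes
  (2x) + (2y - 8)·y' = 0,
so isolating y',
  dy/dx = -(2x)/(2y - 8) = -x/(y - 4)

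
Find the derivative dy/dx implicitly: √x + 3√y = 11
Take d/dx of both sides. Since y is implicitly a function of x, the chain rule attaches a y' = dy/dx factor whenever we differentiate through y.

Set F(x, y) = (left side) − (right side), so the curve is F = 0. Differentiating each term of F:
  d/dx[√(x)] = 1/(2√(x))
  d/dx[3√(y)] = 3·y'/(2√(y))
  d/dx[-11] = 0

Collecting, the y'-free part is the partial derivative in x and the y' coefficient is the partial derivative in y:
  ∂F/∂x = 1/(2√(x))
  ∂F/∂y = 3/(2√(y))

so d/dx[F(x, y(x))] = ∂F/∂x + (∂F/∂y)·y' = 0. Rearranging,
  dy/dx = -(∂F/∂x)/(∂F/∂y) = -(1/(2√(x)))/(3/(2√(y))) = -√(y)/(3√(x))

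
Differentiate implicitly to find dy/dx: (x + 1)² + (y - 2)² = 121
Differentiate both sides with respect to x, treating y as y(x). By the chain rule, any term containing y contributes a factor of y' = dy/dx when we differentiate it.

Move every term to one side and write the relation as F(x, y) = 0. Term by term,
  d/dx[(x + 1)^2] = 2x + 2
  d/dx[(y - 2)^2] = 2·y'(y - 2)
  d/dx[-121] = 0

The pieces without y' make up ∂F/∂x and the coefficient of y' is ∂F/∂y:
  ∂F/∂x = 2x + 2,
  ∂F/∂y = 2y - 4.

Since d/dx[F] = ∂F/∂x + (∂F/∂y)·y' = 0, solve for y':
  (∂F/∂y)·y' = -∂F/∂x
  dy/dx = -(∂F/∂x)/(∂F/∂y) = -(2x + 2)/(2y - 4) = (-x - 1)/(y - 2)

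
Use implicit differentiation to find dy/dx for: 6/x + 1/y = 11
Take d/dx of both sides. Since y is implicitly a function of x, the chain rule attaches a y' = dy/dx factor whenever we differentiate through y.

Set F(x, y) = (left side) − (right side), so the curve is F = 0. Differentiating each term of F:
  d/dx[1/y] = -y'/y^2
  d/dx[6/x] = -6/x^2
  d/dx[-11] = 0

Collecting, the y'-free part is the partial derivative in x and the y' coefficient is the partial derivative in y:
  ∂F/∂x = -6/x^2
  ∂F/∂y = -1/y^2

so d/dx[F(x, y(x))] = ∂F/∂x + (∂F/∂y)·y' = 0. Rearranging,
  dy/dx = -(∂F/∂x)/(∂F/∂y) = -(-6/x^2)/(-1/y^2) = -6y^2/x^2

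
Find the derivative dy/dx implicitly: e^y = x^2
Take d/dx of both sides. Since y is implicitly a function of x, the chain rule attaches a y' = dy/dx factor whenever we differentiate through y.

Set F(x, y) = (left side) − (right side), so the curve is F = 0. Differentiating each term of F:
  d/dx[-x^2] = -2x
  d/dx[e^(y)] = y'·e^(y)

Collecting, the y'-free part is the partial derivative in x and the y' coefficient is the partial derivative in y:
  ∂F/∂x = -2x
  ∂F/∂y = e^(y)

so d/dx[F(x, y(x))] = ∂F/∂x + (∂F/∂y)·y' = 0. Rearranging,
  dy/dx = -(∂F/∂x)/(∂F/∂y) = -(-2x)/(e^(y)) = 2x·e^(-y)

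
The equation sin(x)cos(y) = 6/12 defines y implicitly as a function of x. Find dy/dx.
Apply d/dx to both sides, remembering that y depends on x. Each occurrence of y therefore brings in a y' = dy/dx via the chain rule.

With F(x, y) equal to the left-hand side minus the right, differentiate F term by term:
  d/dx[sin(x)·cos(y)] = -y'·sin(x)·sin(y) + cos(x)·cos(y)
  d/dx[-1/2] = 0
Adding these up, d/dx[F] = 0 becomes
  (cos(x)·cos(y)) + (-sin(x)·sin(y))·y' = 0,
so isolating y',
  dy/dx = -(cos(x)·cos(y))/(-sin(x)·sin(y)) = 1/(tan(x)·tan(y))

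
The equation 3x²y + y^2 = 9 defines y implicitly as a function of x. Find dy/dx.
Apply d/dx to both sides, remembering that y depends on x. Each occurrence of y therefore brings in a y' = dy/dx via the chain rule.

With F(x, y) equal to the left-hand side minus the right, differentiate F term by term:
  d/dx[3x^2y] = 3x^2·y' + 6xy
  d/dx[y^2] = 2y·y'
  d/dx[-9] = 0
Adding these up, d/dx[F] = 0 becomes
  (6xy) + (3x^2 + 2y)·y' = 0,
so isolating y',
  dy/dx = -(6xy)/(3x^2 + 2y) = -6xy/(3x^2 + 2y)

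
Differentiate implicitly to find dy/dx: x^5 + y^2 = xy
Apply d/dx to both sides, remembering that y depends on x. Each occurrence of y therefore brings in a y' = dy/dx via the chain rule.

With F(x, y) equal to the left-hand side minus the right, differentiate F term by term:
  d/dx[x^5] = 5x^4
  d/dx[-xy] = -x·y' - y
  d/dx[y^2] = 2y·y'
Adding these up, d/dx[F] = 0 becomes
  (5x^4 - y) + (-x + 2y)·y' = 0,
so isolating y',
  dy/dx = -(5x^4 - y)/(-x + 2y) = (5x^4 - y)/(x - 2y)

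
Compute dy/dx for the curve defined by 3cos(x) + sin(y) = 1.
Differentiate both sides with respect to x, treating y as y(x). By the chain rule, any term containing y contributes a factor of y' = dy/dx when we differentiate it.

Move every term to one side and write the relation as F(x, y) = 0. Term by term,
  d/dx[sin(y)] = y'·cos(y)
  d/dx[3cos(x)] = -3sin(x)
  d/dx[-1] = 0

The pieces without y' make up ∂F/∂x and the coefficient of y' is ∂F/∂y:
  ∂F/∂x = -3sin(x),
  ∂F/∂y = cos(y).

Since d/dx[F] = ∂F/∂x + (∂F/∂y)·y' = 0, solve for y':
  (∂F/∂y)·y' = -∂F/∂x
  dy/dx = -(∂F/∂x)/(∂F/∂y) = -(-3sin(x))/(cos(y)) = 3sin(x)/cos(y)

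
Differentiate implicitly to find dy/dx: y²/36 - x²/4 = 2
Apply d/dx to both sides, remembering that y depends on x. Each occurrence of y therefore brings in a y' = dy/dx via the chain rule.

With F(x, y) equal to the left-hand side minus the right, differentiate F term by term:
  d/dx[-x^2/4] = -x/2
  d/dx[y^2/36] = y·y'/18
  d/dx[-2] = 0
Adding these up, d/dx[F] = 0 becomes
  (-x/2) + (y/18)·y' = 0,
so isolating y',
  dy/dx = -(-x/2)/(y/18) = 9x/y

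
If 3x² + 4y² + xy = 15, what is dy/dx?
Take d/dx of both sides. Since y is implicitly a function of x, the chain rule attaches a y' = dy/dx factor whenever we differentiate through y.

Set F(x, y) = (left side) − (right side), so the curve is F = 0. Differentiating each term of F:
  d/dx[3x^2] = 6x
  d/dx[xy] = x·y' + y
  d/dx[4y^2] = 8y·y'
  d/dx[-15] = 0

Collecting, the y'-free part is the partial derivative in x and the y' coefficient is the partial derivative in y:
  ∂F/∂x = 6x + y
  ∂F/∂y = x + 8y

so d/dx[F(x, y(x))] = ∂F/∂x + (∂F/∂y)·y' = 0. Rearranging,
  dy/dx = -(∂F/∂x)/(∂F/∂y) = -(6x + y)/(x + 8y) = (-6x - y)/(x + 8y)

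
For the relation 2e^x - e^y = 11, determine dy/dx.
Differentiate the relation implicitly: treat y = y(x) and apply the chain rule, so every y-derivative picks up a y' = dy/dx factor.

With everything moved to the left-hand side, differentiate term by term:
  d/dx[2e^(x)] = 2e^(x)
  d/dx[-e^(y)] = -y'·e^(y)
  d/dx[-11] = 0

Separating the contributions that come from x directly and those that come through y:
  without y':      2e^(x)
  multiplying y':  -e^(y)

so (2e^(x)) + (-e^(y))·y' = 0, and therefore
  dy/dx = -(2e^(x))/(-e^(y)) = 2e^(x - y)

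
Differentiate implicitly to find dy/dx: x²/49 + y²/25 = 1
Differentiate both sides with respect to x, treating y as y(x). By the chain rule, any term containing y contributes a factor of y' = dy/dx when we differentiate it.

Move every term to one side and write the relation as F(x, y) = 0. Term by term,
  d/dx[x^2/49] = 2x/49
  d/dx[y^2/25] = 2y·y'/25
  d/dx[-1] = 0

The pieces without y' make up ∂F/∂x and the coefficient of y' is ∂F/∂y:
  ∂F/∂x = 2x/49,
  ∂F/∂y = 2y/25.

Since d/dx[F] = ∂F/∂x + (∂F/∂y)·y' = 0, solve for y':
  (∂F/∂y)·y' = -∂F/∂x
  dy/dx = -(∂F/∂x)/(∂F/∂y) = -(2x/49)/(2y/25) = -25x/(49y)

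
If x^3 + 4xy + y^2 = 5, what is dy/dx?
Differentiate the relation implicitly: treat y = y(x) and apply the chain rule, so every y-derivative picks up a y' = dy/dx factor.

With everything moved to the left-hand side, differentiate term by term:
  d/dx[x^3] = 3x^2
  d/dx[4xy] = 4x·y' + 4y
  d/dx[y^2] = 2y·y'
  d/dx[-5] = 0

Separating the contributions that come from x directly and those that come through y:
  without y':      3x^2 + 4y
  multiplying y':  4x + 2y

so (3x^2 + 4y) + (4x + 2y)·y' = 0, and therefore
  dy/dx = -(3x^2 + 4y)/(4x + 2y) = (-3x^2 - 4y)/(2(2x + y))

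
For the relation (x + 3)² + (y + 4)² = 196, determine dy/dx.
Differentiate both sides with respect to x, treating y as y(x). By the chain rule, any term containing y contributes a factor of y' = dy/dx when we differentiate it.

Move every term to one side and write the relation as F(x, y) = 0. Term by term,
  d/dx[(x + 3)^2] = 2x + 6
  d/dx[(y + 4)^2] = 2·y'(y + 4)
  d/dx[-196] = 0

The pieces without y' make up ∂F/∂x and the coefficient of y' is ∂F/∂y:
  ∂F/∂x = 2x + 6,
  ∂F/∂y = 2y + 8.

Since d/dx[F] = ∂F/∂x + (∂F/∂y)·y' = 0, solve for y':
  (∂F/∂y)·y' = -∂F/∂x
  dy/dx = -(∂F/∂x)/(∂F/∂y) = -(2x + 6)/(2y + 8) = (-x - 3)/(y + 4)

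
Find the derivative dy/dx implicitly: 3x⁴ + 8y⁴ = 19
Differentiate the relation implicitly: treat y = y(x) and apply the chain rule, so every y-derivative picks up a y' = dy/dx factor.

With everything moved to the left-hand side, differentiate term by term:
  d/dx[3x^4] = 12x^3
  d/dx[8y^4] = 32y^3·y'
  d/dx[-19] = 0

Separating the contributions that come from x directly and those that come through y:
  without y':      12x^3
  multiplying y':  32y^3

so (12x^3) + (32y^3)·y' = 0, and therefore
  dy/dx = -(12x^3)/(32y^3) = -3x^3/(8y^3)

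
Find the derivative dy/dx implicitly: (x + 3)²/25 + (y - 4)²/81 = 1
Differentiate both sides with respect to x, treating y as y(x). By the chain rule, any term containing y contributes a factor of y' = dy/dx when we differentiate it.

Move every term to one side and write the relation as F(x, y) = 0. Term by term,
  d/dx[(x + 3)^2/25] = 2x/25 + 6/25
  d/dx[(y - 4)^2/81] = 2·y'(y - 4)/81
  d/dx[-1] = 0

The pieces without y' make up ∂F/∂x and the coefficient of y' is ∂F/∂y:
  ∂F/∂x = 2x/25 + 6/25,
  ∂F/∂y = 2y/81 - 8/81.

Since d/dx[F] = ∂F/∂x + (∂F/∂y)·y' = 0, solve for y':
  (∂F/∂y)·y' = -∂F/∂x
  dy/dx = -(∂F/∂x)/(∂F/∂y) = -(2x/25 + 6/25)/(2y/81 - 8/81)
        = -(2(x + 3)/25)/(2(y - 4)/81) = 81(-x - 3)/(25(y - 4))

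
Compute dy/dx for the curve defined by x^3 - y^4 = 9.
Take d/dx of both sides. Since y is implicitly a function of x, the chain rule attaches a y' = dy/dx factor whenever we differentiate through y.

Set F(x, y) = (left side) − (right side), so the curve is F = 0. Differentiating each term of F:
  d/dx[x^3] = 3x^2
  d/dx[-y^4] = -4y^3·y'
  d/dx[-9] = 0

Collecting, the y'-free part is the partial derivative in x and the y' coefficient is the partial derivative in y:
  ∂F/∂x = 3x^2
  ∂F/∂y = -4y^3

so d/dx[F(x, y(x))] = ∂F/∂x + (∂F/∂y)·y' = 0. Rearranging,
  dy/dx = -(∂F/∂x)/(∂F/∂y) = -(3x^2)/(-4y^3) = 3x^2/(4y^3)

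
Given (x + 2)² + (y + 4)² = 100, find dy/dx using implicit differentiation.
Differentiate the relation implicitly: treat y = y(x) and apply the chain rule, so every y-derivative picks up a y' = dy/dx factor.

With everything moved to the left-hand side, differentiate term by term:
  d/dx[(x + 2)^2] = 2x + 4
  d/dx[(y + 4)^2] = 2·y'(y + 4)
  d/dx[-100] = 0

Separating the contributions that come from x directly and those that come through y:
  without y':      2x + 4
  multiplying y':  2y + 8

so (2x + 4) + (2y + 8)·y' = 0, and therefore
  dy/dx = -(2x + 4)/(2y + 8) = (-x - 2)/(y + 4)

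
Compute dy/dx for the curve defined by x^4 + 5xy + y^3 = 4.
Differentiate the relation implicitly: treat y = y(x) and apply the chain rule, so every y-derivative picks up a y' = dy/dx factor.

With everything moved to the left-hand side, differentiate term by term:
  d/dx[x^4] = 4x^3
  d/dx[5xy] = 5x·y' + 5y
  d/dx[y^3] = 3y^2·y'
  d/dx[-4] = 0

Separating the contributions that come from x directly and those that come through y:
  without y':      4x^3 + 5y
  multiplying y':  5x + 3y^2

so (4x^3 + 5y) + (5x + 3y^2)·y' = 0, and therefore
  dy/dx = -(4x^3 + 5y)/(5x + 3y^2) = (-4x^3 - 5y)/(5x + 3y^2)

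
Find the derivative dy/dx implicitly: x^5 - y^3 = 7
Apply d/dx to both sides, remembering that y depends on x. Each occurrence of y therefore brings in a y' = dy/dx via the chain rule.

With F(x, y) equal to the left-hand side minus the right, differentiate F term by term:
  d/dx[x^5] = 5x^4
  d/dx[-y^3] = -3y^2·y'
  d/dx[-7] = 0
Adding these up, d/dx[F] = 0 becomes
  (5x^4) + (-3y^2)·y' = 0,
so isolating y',
  dy/dx = -(5x^4)/(-3y^2) = 5x^4/(3y^2)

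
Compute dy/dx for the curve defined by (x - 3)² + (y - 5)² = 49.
Differentiate both sides with respect to x, treating y as y(x). By the chain rule, any term containing y contributes a factor of y' = dy/dx when we differentiate it.

Move every term to one side and write the relation as F(x, y) = 0. Term by term,
  d/dx[(x - 3)^2] = 2x - 6
  d/dx[(y - 5)^2] = 2·y'(y - 5)
  d/dx[-49] = 0

The pieces without y' make up ∂F/∂x and the coefficient of y' is ∂F/∂y:
  ∂F/∂x = 2x - 6,
  ∂F/∂y = 2y - 10.

Since d/dx[F] = ∂F/∂x + (∂F/∂y)·y' = 0, solve for y':
  (∂F/∂y)·y' = -∂F/∂x
  dy/dx = -(∂F/∂x)/(∂F/∂y) = -(2x - 6)/(2y - 10) = (3 - x)/(y - 5)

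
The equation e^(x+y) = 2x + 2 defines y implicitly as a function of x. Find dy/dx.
Apply d/dx to both sides, remembering that y depends on x. Each occurrence of y therefore brings in a y' = dy/dx via the chain rule.

With F(x, y) equal to the left-hand side minus the right, differentiate F term by term:
  d/dx[-2x] = -2
  d/dx[e^(x + y)] = (y' + 1)·e^(x + y)
  d/dx[-2] = 0
Adding these up, d/dx[F] = 0 becomes
  (e^(x + y) - 2) + (e^(x + y))·y' = 0,
so isolating y',
  dy/dx = -(e^(x + y) - 2)/(e^(x + y)) = 2e^(-x - y) - 1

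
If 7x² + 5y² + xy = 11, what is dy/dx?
Differentiate both sides with respect to x, treating y as y(x). By the chain rule, any term containing y contributes a factor of y' = dy/dx when we differentiate it.

Move every term to one side and write the relation as F(x, y) = 0. Term by term,
  d/dx[7x^2] = 14x
  d/dx[xy] = x·y' + y
  d/dx[5y^2] = 10y·y'
  d/dx[-11] = 0

The pieces without y' make up ∂F/∂x and the coefficient of y' is ∂F/∂y:
  ∂F/∂x = 14x + y,
  ∂F/∂y = x + 10y.

Since d/dx[F] = ∂F/∂x + (∂F/∂y)·y' = 0, solve for y':
  (∂F/∂y)·y' = -∂F/∂x
  dy/dx = -(∂F/∂x)/(∂F/∂y) = -(14x + y)/(x + 10y) = (-14x - y)/(x + 10y)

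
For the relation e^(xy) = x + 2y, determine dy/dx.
Differentiate both sides with respect to x, treating y as y(x). By the chain rule, any term containing y contributes a factor of y' = dy/dx when we differentiate it.

Move every term to one side and write the relation as F(x, y) = 0. Term by term,
  d/dx[-x] = -1
  d/dx[-2y] = -2·y'
  d/dx[e^(xy)] = (x·y' + y)·e^(xy)

The pieces without y' make up ∂F/∂x and the coefficient of y' is ∂F/∂y:
  ∂F/∂x = y·e^(xy) - 1,
  ∂F/∂y = x·e^(xy) - 2.

Since d/dx[F] = ∂F/∂x + (∂F/∂y)·y' = 0, solve for y':
  (∂F/∂y)·y' = -∂F/∂x
  dy/dx = -(∂F/∂x)/(∂F/∂y) = -(y·e^(xy) - 1)/(x·e^(xy) - 2) = (-y·e^(xy) + 1)/(x·e^(xy) - 2)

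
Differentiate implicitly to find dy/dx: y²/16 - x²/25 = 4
Differentiate the relation implicitly: treat y = y(x) and apply the chain rule, so every y-derivative picks up a y' = dy/dx factor.

With everything moved to the left-hand side, differentiate term by term:
  d/dx[-x^2/25] = -2x/25
  d/dx[y^2/16] = y·y'/8
  d/dx[-4] = 0

Separating the contributions that come from x directly and those that come through y:
  without y':      -2x/25
  multiplying y':  y/8

so (-2x/25) + (y/8)·y' = 0, and therefore
  dy/dx = -(-2x/25)/(y/8) = 16x/(25y)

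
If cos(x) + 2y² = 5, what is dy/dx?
Differentiate both sides with respect to x, treating y as y(x). By the chain rule, any term containing y contributes a factor of y' = dy/dx when we differentiate it.

Move every term to one side and write the relation as F(x, y) = 0. Term by term,
  d/dx[2y^2] = 4y·y'
  d/dx[cos(x)] = -sin(x)
  d/dx[-5] = 0

The pieces without y' make up ∂F/∂x and the coefficient of y' is ∂F/∂y:
  ∂F/∂x = -sin(x),
  ∂F/∂y = 4y.

Since d/dx[F] = ∂F/∂x + (∂F/∂y)·y' = 0, solve for y':
  (∂F/∂y)·y' = -∂F/∂x
  dy/dx = -(∂F/∂x)/(∂F/∂y) = -(-sin(x))/(4y) = sin(x)/(4y)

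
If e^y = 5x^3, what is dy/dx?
Differentiate the relation implicitly: treat y = y(x) and apply the chain rule, so every y-derivative picks up a y' = dy/dx factor.

With everything moved to the left-hand side, differentiate term by term:
  d/dx[-5x^3] = -15x^2
  d/dx[e^(y)] = y'·e^(y)

Separating the contributions that come from x directly and those that come through y:
  without y':      -15x^2
  multiplying y':  e^(y)

so (-15x^2) + (e^(y))·y' = 0, and therefore
  dy/dx = -(-15x^2)/(e^(y)) = 15x^2e^(-y)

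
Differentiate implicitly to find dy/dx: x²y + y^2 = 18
Differentiate both sides with respect to x, treating y as y(x). By the chain rule, any term containing y contributes a factor of y' = dy/dx when we differentiate it.

Move every term to one side and write the relation as F(x, y) = 0. Term by term,
  d/dx[x^2y] = x^2·y' + 2xy
  d/dx[y^2] = 2y·y'
  d/dx[-18] = 0

The pieces without y' make up ∂F/∂x and the coefficient of y' is ∂F/∂y:
  ∂F/∂x = 2xy,
  ∂F/∂y = x^2 + 2y.

Since d/dx[F] = ∂F/∂x + (∂F/∂y)·y' = 0, solve for y':
  (∂F/∂y)·y' = -∂F/∂x
  dy/dx = -(∂F/∂x)/(∂F/∂y) = -(2xy)/(x^2 + 2y) = -2xy/(x^2 + 2y)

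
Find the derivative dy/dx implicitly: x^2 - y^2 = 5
Differentiate both sides with respect to x, treating y as y(x). By the chain rule, any term containing y contributes a factor of y' = dy/dx when we differentiate it.

Move every term to one side and write the relation as F(x, y) = 0. Term by term,
  d/dx[x^2] = 2x
  d/dx[-y^2] = -2y·y'
  d/dx[-5] = 0

The pieces without y' make up ∂F/∂x and the coefficient of y' is ∂F/∂y:
  ∂F/∂x = 2x,
  ∂F/∂y = -2y.

Since d/dx[F] = ∂F/∂x + (∂F/∂y)·y' = 0, solve for y':
  (∂F/∂y)·y' = -∂F/∂x
  dy/dx = -(∂F/∂x)/(∂F/∂y) = -(2x)/(-2y) = x/y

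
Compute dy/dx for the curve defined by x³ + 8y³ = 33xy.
Apply d/dx to both sides, remembering that y depends on x. Each occurrence of y therefore brings in a y' = dy/dx via the chain rule.

With F(x, y) equal to the left-hand side minus the right, differentiate F term by term:
  d/dx[x^3] = 3x^2
  d/dx[-33xy] = -33x·y' - 33y
  d/dx[8y^3] = 24y^2·y'
Adding these up, d/dx[F] = 0 becomes
  (3x^2 - 33y) + (-33x + 24y^2)·y' = 0,
so isolating y',
  dy/dx = -(3x^2 - 33y)/(-33x + 24y^2) = (x^2 - 11y)/(11x - 8y^2)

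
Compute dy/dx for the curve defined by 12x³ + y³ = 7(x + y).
Differentiate both sides with respect to x, treating y as y(x). By the chain rule, any term containing y contributes a factor of y' = dy/dx when we differentiate it.

Move every term to one side and write the relation as F(x, y) = 0. Term by term,
  d/dx[12x^3] = 36x^2
  d/dx[-7x] = -7
  d/dx[y^3] = 3y^2·y'
  d/dx[-7y] = -7·y'

The pieces without y' make up ∂F/∂x and the coefficient of y' is ∂F/∂y:
  ∂F/∂x = 36x^2 - 7,
  ∂F/∂y = 3y^2 - 7.

Since d/dx[F] = ∂F/∂x + (∂F/∂y)·y' = 0, solve for y':
  (∂F/∂y)·y' = -∂F/∂x
  dy/dx = -(∂F/∂x)/(∂F/∂y) = -(36x^2 - 7)/(3y^2 - 7) = (7 - 36x^2)/(3y^2 - 7)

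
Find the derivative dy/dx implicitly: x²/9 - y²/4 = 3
Differentiate the relation implicitly: treat y = y(x) and apply the chain rule, so every y-derivative picks up a y' = dy/dx factor.

With everything moved to the left-hand side, differentiate term by term:
  d/dx[x^2/9] = 2x/9
  d/dx[-y^2/4] = -y·y'/2
  d/dx[-3] = 0

Separating the contributions that come from x directly and those that come through y:
  without y':      2x/9
  multiplying y':  -y/2

so (2x/9) + (-y/2)·y' = 0, and therefore
  dy/dx = -(2x/9)/(-y/2) = 4x/(9y)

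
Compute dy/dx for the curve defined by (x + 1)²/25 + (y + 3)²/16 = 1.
Take d/dx of both sides. Since y is implicitly a function of x, the chain rule attaches a y' = dy/dx factor whenever we differentiate through y.

Set F(x, y) = (left side) − (right side), so the curve is F = 0. Differentiating each term of F:
  d/dx[(x + 1)^2/25] = 2x/25 + 2/25
  d/dx[(y + 3)^2/16] = y'(y + 3)/8
  d/dx[-1] = 0

Collecting, the y'-free part is the partial derivative in x and the y' coefficient is the partial derivative in y:
  ∂F/∂x = 2x/25 + 2/25
  ∂F/∂y = y/8 + 3/8

so d/dx[F(x, y(x))] = ∂F/∂x + (∂F/∂y)·y' = 0. Rearranging,
  dy/dx = -(∂F/∂x)/(∂F/∂y) = -(2x/25 + 2/25)/(y/8 + 3/8)
        = -(2(x + 1)/25)/((y + 3)/8) = 16(-x - 1)/(25(y + 3))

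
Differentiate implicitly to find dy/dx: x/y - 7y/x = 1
Differentiate both sides with respect to x, treating y as y(x). By the chain rule, any term containing y contributes a factor of y' = dy/dx when we differentiate it.

Move every term to one side and write the relation as F(x, y) = 0. Term by term,
  d/dx[x/y] = -x·y'/y^2 + 1/y
  d/dx[-7y/x] = -7·y'/x + 7y/x^2
  d/dx[-1] = 0

The pieces without y' make up ∂F/∂x and the coefficient of y' is ∂F/∂y:
  ∂F/∂x = 1/y + 7y/x^2,
  ∂F/∂y = -x/y^2 - 7/x.

Since d/dx[F] = ∂F/∂x + (∂F/∂y)·y' = 0, solve for y':
  (∂F/∂y)·y' = -∂F/∂x
  dy/dx = -(∂F/∂x)/(∂F/∂y) = -(1/y + 7y/x^2)/(-x/y^2 - 7/x)
        = -((x^2 + 7y^2)/(x^2y))/(-(x^2 + 7y^2)/(xy^2)) = y/x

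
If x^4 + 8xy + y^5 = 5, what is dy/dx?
Differentiate the relation implicitly: treat y = y(x) and apply the chain rule, so every y-derivative picks up a y' = dy/dx factor.

With everything moved to the left-hand side, differentiate term by term:
  d/dx[x^4] = 4x^3
  d/dx[8xy] = 8x·y' + 8y
  d/dx[y^5] = 5y^4·y'
  d/dx[-5] = 0

Separating the contributions that come from x directly and those that come through y:
  without y':      4x^3 + 8y
  multiplying y':  8x + 5y^4

so (4x^3 + 8y) + (8x + 5y^4)·y' = 0, and therefore
  dy/dx = -(4x^3 + 8y)/(8x + 5y^4) = 4(-x^3 - 2y)/(8x + 5y^4)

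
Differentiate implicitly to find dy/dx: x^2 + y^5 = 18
Differentiate the relation implicitly: treat y = y(x) and apply the chain rule, so every y-derivative picks up a y' = dy/dx factor.

With everything moved to the left-hand side, differentiate term by term:
  d/dx[x^2] = 2x
  d/dx[y^5] = 5y^4·y'
  d/dx[-18] = 0

Separating the contributions that come from x directly and those that come through y:
  without y':      2x
  multiplying y':  5y^4

so (2x) + (5y^4)·y' = 0, and therefore
  dy/dx = -(2x)/(5y^4) = -2x/(5y^4)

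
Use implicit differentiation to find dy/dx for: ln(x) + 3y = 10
Take d/dx of both sides. Since y is implicitly a function of x, the chain rule attaches a y' = dy/dx factor whenever we differentiate through y.

Set F(x, y) = (left side) − (right side), so the curve is F = 0. Differentiating each term of F:
  d/dx[3y] = 3·y'
  d/dx[ln(x)] = 1/x
  d/dx[-10] = 0

Collecting, the y'-free part is the partial derivative in x and the y' coefficient is the partial derivative in y:
  ∂F/∂x = 1/x
  ∂F/∂y = 3

so d/dx[F(x, y(x))] = ∂F/∂x + (∂F/∂y)·y' = 0. Rearranging,
  dy/dx = -(∂F/∂x)/(∂F/∂y) = -(1/x)/(3) = -1/(3x)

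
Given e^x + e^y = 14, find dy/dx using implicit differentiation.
Take d/dx of both sides. Since y is implicitly a function of x, the chain rule attaches a y' = dy/dx factor whenever we differentiate through y.

Set F(x, y) = (left side) − (right side), so the curve is F = 0. Differentiating each term of F:
  d/dx[e^(x)] = e^(x)
  d/dx[e^(y)] = y'·e^(y)
  d/dx[-14] = 0

Collecting, the y'-free part is the partial derivative in x and the y' coefficient is the partial derivative in y:
  ∂F/∂x = e^(x)
  ∂F/∂y = e^(y)

so d/dx[F(x, y(x))] = ∂F/∂x + (∂F/∂y)·y' = 0. Rearranging,
  dy/dx = -(∂F/∂x)/(∂F/∂y) = -(e^(x))/(e^(y)) = -e^(x - y)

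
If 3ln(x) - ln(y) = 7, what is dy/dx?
Take d/dx of both sides. Since y is implicitly a function of x, the chain rule attaches a y' = dy/dx factor whenever we differentiate through y.

Set F(x, y) = (left side) − (right side), so the curve is F = 0. Differentiating each term of F:
  d/dx[3ln(x)] = 3/x
  d/dx[-ln(y)] = -y'/y
  d/dx[-7] = 0

Collecting, the y'-free part is the partial derivative in x and the y' coefficient is the partial derivative in y:
  ∂F/∂x = 3/x
  ∂F/∂y = -1/y

so d/dx[F(x, y(x))] = ∂F/∂x + (∂F/∂y)·y' = 0. Rearranging,
  dy/dx = -(∂F/∂x)/(∂F/∂y) = -(3/x)/(-1/y) = 3y/x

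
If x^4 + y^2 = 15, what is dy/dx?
Differentiate the relation implicitly: treat y = y(x) and apply the chain rule, so every y-derivative picks up a y' = dy/dx factor.

With everything moved to the left-hand side, differentiate term by term:
  d/dx[x^4] = 4x^3
  d/dx[y^2] = 2y·y'
  d/dx[-15] = 0

Separating the contributions that come from x directly and those that come through y:
  without y':      4x^3
  multiplying y':  2y

so (4x^3) + (2y)·y' = 0, and therefore
  dy/dx = -(4x^3)/(2y) = -2x^3/y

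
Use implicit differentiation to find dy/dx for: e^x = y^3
Take d/dx of both sides. Since y is implicitly a function of x, the chain rule attaches a y' = dy/dx factor whenever we differentiate through y.

Set F(x, y) = (left side) − (right side), so the curve is F = 0. Differentiating each term of F:
  d/dx[-y^3] = -3y^2·y'
  d/dx[e^(x)] = e^(x)

Collecting, the y'-free part is the partial derivative in x and the y' coefficient is the partial derivative in y:
  ∂F/∂x = e^(x)
  ∂F/∂y = -3y^2

so d/dx[F(x, y(x))] = ∂F/∂x + (∂F/∂y)·y' = 0. Rearranging,
  dy/dx = -(∂F/∂x)/(∂F/∂y) = -(e^(x))/(-3y^2) = e^(x)/(3y^2)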